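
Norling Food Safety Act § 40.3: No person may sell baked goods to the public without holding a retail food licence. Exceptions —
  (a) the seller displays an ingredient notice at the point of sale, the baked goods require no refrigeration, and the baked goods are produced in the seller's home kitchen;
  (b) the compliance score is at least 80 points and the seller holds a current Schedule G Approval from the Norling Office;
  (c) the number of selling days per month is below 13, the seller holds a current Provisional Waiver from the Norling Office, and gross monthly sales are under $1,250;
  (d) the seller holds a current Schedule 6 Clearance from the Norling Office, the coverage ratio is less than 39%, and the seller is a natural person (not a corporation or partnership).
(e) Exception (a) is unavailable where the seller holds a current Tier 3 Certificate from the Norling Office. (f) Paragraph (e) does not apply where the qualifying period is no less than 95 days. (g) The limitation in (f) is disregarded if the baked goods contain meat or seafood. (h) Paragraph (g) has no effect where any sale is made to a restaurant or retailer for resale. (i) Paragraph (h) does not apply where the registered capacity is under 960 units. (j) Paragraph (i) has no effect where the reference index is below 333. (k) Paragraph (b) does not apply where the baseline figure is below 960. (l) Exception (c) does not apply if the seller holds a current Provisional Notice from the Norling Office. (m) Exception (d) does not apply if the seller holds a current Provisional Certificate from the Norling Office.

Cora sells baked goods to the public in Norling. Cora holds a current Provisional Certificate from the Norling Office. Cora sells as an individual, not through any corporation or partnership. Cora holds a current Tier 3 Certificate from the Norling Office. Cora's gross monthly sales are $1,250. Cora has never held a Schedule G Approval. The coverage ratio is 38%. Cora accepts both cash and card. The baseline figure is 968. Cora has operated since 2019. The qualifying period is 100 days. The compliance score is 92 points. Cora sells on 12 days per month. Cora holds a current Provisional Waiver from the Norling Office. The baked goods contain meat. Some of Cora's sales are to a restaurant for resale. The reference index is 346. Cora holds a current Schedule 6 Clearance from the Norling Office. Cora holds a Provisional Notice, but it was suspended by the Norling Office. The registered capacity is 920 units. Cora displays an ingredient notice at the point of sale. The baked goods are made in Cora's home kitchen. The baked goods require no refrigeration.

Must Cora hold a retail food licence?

All of (a)'s requirements are met (an ingredient notice is displayed; the baked goods are shelf-stable; the baked goods are home-kitchen produced). But: (e) is engaged — a current Tier 3 Certificate is held. (f) would limit (e) — the qualifying period is 100 days, meeting the 95 days threshold — but (g) sets (f) aside: (g) operates against (f): the baked goods contain meat. (h) is triggered (some sales are to a restaurant for resale), but is displaced by (i): (i) operates against (h): the registered capacity is 920 units, under the 960 units limit. (j) is not triggered (the reference index is 346, not below 333), so (i) stands. So (a) is unavailable.
Exception (b) fails — there is no Schedule G Approval in force.
Exception (c) requires that gross monthly sales are under $1,250; but gross monthly sales are $1,250, not under $1,250, so (c) is unavailable.
Exception (d)'s conditions are all satisfied: a current Schedule 6 Clearance is held; the coverage ratio is 38%, less than the 39% limit; the seller is a natural person. Turning to paragraph (m): (m) is triggered — a current Provisional Certificate is held. So (d) is unavailable.
No exception applies. The general rule governs.

Yes — Cora must hold a retail food licence.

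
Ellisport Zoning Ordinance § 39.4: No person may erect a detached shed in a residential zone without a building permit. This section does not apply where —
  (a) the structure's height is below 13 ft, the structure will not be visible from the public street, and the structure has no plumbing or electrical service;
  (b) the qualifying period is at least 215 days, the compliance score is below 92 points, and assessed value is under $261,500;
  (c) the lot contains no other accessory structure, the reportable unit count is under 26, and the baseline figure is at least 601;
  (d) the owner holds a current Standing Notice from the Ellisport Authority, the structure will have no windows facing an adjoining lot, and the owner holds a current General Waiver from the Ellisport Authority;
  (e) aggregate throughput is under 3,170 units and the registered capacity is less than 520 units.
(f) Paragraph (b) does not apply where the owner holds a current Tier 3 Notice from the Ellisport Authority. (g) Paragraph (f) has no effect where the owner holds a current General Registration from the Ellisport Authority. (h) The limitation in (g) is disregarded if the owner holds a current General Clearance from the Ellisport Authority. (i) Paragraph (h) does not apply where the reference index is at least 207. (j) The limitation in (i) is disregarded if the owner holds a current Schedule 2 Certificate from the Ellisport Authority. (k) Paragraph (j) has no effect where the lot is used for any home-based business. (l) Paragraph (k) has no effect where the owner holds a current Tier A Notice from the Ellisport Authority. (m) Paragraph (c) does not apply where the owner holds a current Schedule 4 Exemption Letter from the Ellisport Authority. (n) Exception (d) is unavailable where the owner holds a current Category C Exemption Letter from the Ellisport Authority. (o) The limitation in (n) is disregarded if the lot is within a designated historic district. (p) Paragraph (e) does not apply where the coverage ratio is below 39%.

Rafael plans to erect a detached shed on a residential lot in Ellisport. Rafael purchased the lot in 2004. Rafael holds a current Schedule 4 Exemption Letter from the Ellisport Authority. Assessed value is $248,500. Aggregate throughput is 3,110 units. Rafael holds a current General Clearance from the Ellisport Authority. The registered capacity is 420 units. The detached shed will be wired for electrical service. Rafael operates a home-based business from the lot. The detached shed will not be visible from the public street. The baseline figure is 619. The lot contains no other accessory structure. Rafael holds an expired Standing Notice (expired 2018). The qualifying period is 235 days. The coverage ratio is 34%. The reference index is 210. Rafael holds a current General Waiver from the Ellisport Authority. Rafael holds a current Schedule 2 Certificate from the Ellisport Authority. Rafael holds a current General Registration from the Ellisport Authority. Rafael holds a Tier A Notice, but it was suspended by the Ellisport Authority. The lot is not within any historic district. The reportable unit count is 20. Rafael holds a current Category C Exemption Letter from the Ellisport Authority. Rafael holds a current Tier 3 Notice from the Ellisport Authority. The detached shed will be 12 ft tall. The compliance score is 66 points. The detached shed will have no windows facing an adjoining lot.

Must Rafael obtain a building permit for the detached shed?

Exception (a) fails — electrical service is planned.
Exception (b)'s conditions are all satisfied: the qualifying period is 235 days, meeting the 215 days threshold; the compliance score is 66 points, below the 92 points limit; assessed value is $248,500, under the $261,500 limit. Considering the limiting provisions: (f) is engaged (a current Tier 3 Notice is held), but is set aside by (g): (g) operates against (f): a current General Registration is held. (h) would limit (g) — a current General Clearance is held — but (i) sets (h) aside: (i) applies — the reference index is 210, meeting the 207 threshold. (j) is engaged (a current Schedule 2 Certificate is held), but yields to (k): (k) operates against (j): a home-based business operates on the lot. (l) is not engaged (the Tier A Notice is not current), so (k) stands. Exception (b) stands.
Exception (c): the lot has no other accessory structure; the reportable unit count is 20, under the 26 limit; the baseline figure is 619, meeting the 601 threshold — every condition holds. However, paragraph (m) must be considered: (m) operates against (c): a current Schedule 4 Exemption Letter is held. Exception (c) does not apply.
Exception (d) does not apply: no current Standing Notice is held.
Exception (e): aggregate throughput is 3,110 units, under the 3,170 units limit; the registered capacity is 420 units, less than the 520 units limit — every condition holds. Turning to paragraph (p): (p) operates — the coverage ratio is 34%, below the 39% limit. Exception (e) does not apply.

No — exception (b) applies; Rafael does not need a building permit.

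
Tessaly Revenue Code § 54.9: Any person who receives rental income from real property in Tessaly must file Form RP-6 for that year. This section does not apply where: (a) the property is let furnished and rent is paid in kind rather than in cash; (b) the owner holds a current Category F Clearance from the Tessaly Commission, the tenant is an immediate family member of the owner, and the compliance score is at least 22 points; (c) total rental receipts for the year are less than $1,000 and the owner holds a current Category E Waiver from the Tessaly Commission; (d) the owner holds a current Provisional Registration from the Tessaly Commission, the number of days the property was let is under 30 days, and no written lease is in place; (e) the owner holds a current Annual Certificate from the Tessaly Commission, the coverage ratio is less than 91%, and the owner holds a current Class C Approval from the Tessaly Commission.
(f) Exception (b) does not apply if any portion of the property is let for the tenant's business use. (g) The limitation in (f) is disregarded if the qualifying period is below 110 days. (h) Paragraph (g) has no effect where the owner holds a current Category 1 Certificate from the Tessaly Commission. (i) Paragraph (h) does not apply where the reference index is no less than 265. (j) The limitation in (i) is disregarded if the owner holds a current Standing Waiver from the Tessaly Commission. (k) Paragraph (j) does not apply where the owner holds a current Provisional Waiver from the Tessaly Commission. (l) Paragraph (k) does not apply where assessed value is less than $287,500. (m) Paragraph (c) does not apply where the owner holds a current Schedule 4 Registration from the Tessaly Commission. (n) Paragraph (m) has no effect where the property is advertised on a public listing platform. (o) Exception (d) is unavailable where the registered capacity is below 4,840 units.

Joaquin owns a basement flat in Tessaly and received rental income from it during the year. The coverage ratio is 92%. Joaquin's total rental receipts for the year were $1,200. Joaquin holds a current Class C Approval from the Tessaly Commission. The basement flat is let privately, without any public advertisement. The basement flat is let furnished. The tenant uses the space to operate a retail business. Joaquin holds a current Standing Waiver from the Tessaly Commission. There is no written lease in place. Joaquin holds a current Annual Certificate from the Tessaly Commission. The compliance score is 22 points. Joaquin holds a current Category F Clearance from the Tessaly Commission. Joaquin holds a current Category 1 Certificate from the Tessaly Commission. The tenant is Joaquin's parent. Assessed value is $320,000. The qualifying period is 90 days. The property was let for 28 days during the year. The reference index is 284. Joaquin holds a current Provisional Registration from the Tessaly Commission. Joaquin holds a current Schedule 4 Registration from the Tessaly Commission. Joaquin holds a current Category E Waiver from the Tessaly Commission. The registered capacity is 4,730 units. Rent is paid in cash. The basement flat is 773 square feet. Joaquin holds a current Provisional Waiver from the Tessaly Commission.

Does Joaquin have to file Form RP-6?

No — exception (b) applies; Joaquin is not required to file Form RP-6.

Exception (a) requires that rent is paid in kind rather than in cash; but rent is paid in cash, so (a) is unavailable.
Exception (b)'s conditions are all satisfied: a current Category F Clearance is held; the tenant is an immediate family member; the compliance score is 22 points, meeting the 22 points threshold. Applying paragraphs (f)–(l): (f) would limit (b) — the space is let for business use — but (g) sets (f) aside: (g) operates against (f): the qualifying period is 90 days, below the 110 days limit. (h) would limit (g) — a current Category 1 Certificate is held — but (i) sets (h) aside: (i) operates against (h): the reference index is 284, meeting the 265 threshold. (j) is triggered (a current Standing Waiver is held), but is set aside by (k): (k) applies — a current Provisional Waiver is held. (l), which would lift (k), does not operate here — assessed value is $320,000, not less than $287,500. Exception (b) stands.
Exception (c) requires that total rental receipts for the year are less than $1,000; but total rental receipts for the year are $1,200, not less than $1,000, so (c) is unavailable.
All of (d)'s requirements are met (a current Provisional Registration is held; the number of days the property was let is 28 days, under the 30 days limit; there is no written lease). Turning to paragraph (o): (o) is triggered — the registered capacity is 4,730 units, below the 4,840 units limit. Exception (d) does not apply.
Exception (e) does not apply: the coverage ratio is 92%, not less than 91%.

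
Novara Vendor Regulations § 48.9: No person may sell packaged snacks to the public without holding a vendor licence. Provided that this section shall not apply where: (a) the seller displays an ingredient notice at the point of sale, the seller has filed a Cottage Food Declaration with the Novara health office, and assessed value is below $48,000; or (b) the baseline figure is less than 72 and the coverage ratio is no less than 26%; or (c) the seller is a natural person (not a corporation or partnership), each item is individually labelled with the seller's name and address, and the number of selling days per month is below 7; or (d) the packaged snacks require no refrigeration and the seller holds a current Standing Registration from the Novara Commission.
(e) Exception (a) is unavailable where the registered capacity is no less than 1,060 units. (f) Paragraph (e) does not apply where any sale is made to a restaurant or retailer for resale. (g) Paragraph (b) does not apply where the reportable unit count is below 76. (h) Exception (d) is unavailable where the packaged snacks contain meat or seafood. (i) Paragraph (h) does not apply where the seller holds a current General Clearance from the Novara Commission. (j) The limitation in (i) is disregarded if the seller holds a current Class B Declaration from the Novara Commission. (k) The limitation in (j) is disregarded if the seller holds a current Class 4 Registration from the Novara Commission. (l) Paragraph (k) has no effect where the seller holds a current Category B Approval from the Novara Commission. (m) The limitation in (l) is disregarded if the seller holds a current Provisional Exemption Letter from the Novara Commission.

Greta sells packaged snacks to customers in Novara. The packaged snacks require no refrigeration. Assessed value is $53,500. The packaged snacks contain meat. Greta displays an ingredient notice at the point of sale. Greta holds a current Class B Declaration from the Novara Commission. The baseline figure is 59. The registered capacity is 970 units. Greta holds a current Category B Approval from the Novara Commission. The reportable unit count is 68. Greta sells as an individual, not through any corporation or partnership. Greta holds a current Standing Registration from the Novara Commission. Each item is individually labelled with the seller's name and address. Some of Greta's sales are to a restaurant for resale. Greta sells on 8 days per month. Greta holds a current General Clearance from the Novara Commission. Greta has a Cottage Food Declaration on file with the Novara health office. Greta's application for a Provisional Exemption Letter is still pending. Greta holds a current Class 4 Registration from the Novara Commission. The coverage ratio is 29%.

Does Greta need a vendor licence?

Yes — Greta must hold a vendor licence.

Exception (a) requires that assessed value is below $48,000; but assessed value is $53,500, not below $48,000, so (a) is unavailable.
Exception (b) is satisfied on its face — the baseline figure is 59, less than the 72 limit; the coverage ratio is 29%, meeting the 26% threshold. But applying paragraph (g): (g) applies — the reportable unit count is 68, below the 76 limit. (b) is therefore removed.
Exception (c) fails — the number of selling days per month is 8, not below 7.
All of (d)'s requirements are met (the packaged snacks are shelf-stable; a current Standing Registration is held). However, paragraphs (h)–(m) must be considered: (h) operates — the packaged snacks contain meat. (i) operates (a current General Clearance is held), but yields to (j): (j) operates — a current Class B Declaration is held. (k) is triggered (a current Class 4 Registration is held), but yields to (l): (l) applies — a current Category B Approval is held. (m) does not operate here (the Provisional Exemption Letter is not current), so (l) stands. So (d) is unavailable.
Every exception is unavailable, so the rule governs.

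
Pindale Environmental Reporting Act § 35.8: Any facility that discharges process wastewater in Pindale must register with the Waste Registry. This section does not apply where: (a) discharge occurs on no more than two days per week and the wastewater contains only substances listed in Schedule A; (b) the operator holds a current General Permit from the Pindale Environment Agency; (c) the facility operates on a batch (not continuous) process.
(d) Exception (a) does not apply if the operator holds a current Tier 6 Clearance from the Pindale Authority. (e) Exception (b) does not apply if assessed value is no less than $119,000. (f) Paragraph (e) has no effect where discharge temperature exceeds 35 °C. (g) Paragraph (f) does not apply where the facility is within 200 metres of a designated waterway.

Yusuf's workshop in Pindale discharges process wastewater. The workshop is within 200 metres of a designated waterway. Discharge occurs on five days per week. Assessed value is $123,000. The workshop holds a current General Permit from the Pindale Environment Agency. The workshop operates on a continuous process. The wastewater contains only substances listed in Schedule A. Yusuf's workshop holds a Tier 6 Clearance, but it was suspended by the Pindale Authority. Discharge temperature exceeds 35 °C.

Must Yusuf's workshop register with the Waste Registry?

Exception (a) does not apply: discharge occurs on five days per week.
All of (b)'s requirements are met (a current General Permit is held). But applying paragraphs (e)–(g): (e) applies — assessed value is $123,000, meeting the $119,000 threshold. (f) operates (discharge temperature exceeds 35 °C), but is set aside by (g): (g) operates against (f): the workshop is within 200 m of a designated waterway. So (b) is unavailable.
Exception (c) fails — the facility operates on a continuous process.
No exception is made out. Yusuf's workshop falls within the general rule.

Yes — Yusuf's workshop must register with the Waste Registry.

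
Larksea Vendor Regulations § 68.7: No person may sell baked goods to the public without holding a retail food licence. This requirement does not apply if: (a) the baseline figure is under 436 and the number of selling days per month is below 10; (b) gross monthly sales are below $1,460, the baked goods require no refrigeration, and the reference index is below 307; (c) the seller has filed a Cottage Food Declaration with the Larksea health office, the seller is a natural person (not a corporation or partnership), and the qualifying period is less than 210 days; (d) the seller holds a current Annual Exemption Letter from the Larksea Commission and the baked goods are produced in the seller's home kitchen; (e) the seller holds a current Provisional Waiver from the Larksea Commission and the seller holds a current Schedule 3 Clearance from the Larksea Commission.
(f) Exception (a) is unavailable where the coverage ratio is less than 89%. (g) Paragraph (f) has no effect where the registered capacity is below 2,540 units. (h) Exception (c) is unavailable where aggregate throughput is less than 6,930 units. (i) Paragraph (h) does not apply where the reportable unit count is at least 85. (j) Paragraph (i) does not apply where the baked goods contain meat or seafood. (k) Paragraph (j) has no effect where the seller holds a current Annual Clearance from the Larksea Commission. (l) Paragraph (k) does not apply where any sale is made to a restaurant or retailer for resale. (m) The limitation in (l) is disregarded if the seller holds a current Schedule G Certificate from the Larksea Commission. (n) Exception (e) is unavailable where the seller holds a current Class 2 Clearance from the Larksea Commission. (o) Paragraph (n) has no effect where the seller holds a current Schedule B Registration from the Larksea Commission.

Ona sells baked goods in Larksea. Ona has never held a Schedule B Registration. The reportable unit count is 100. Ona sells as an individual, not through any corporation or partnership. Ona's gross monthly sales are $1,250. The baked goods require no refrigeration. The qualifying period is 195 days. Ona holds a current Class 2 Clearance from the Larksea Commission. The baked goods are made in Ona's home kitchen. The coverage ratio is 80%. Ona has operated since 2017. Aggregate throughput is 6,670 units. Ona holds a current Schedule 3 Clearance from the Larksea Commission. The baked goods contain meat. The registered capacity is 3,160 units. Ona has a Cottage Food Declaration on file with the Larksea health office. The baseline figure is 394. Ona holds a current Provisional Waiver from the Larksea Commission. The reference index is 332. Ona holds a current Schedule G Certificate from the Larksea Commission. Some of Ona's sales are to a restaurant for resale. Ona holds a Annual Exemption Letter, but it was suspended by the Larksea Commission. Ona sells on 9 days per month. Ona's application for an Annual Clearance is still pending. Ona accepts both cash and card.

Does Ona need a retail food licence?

Exception (a): the baseline figure is 394, under the 436 limit; the number of selling days per month is 9, below the 10 limit — every condition holds. Turning to paragraphs (f)–(g): (f) operates against (a): the coverage ratio is 80%, less than the 89% limit. (g) does not operate here (the registered capacity is 3,160 units, not below 2,540 units), so (f) stands. (a) is therefore removed.
Exception (b) does not apply: the reference index is 332, not below 307.
Exception (c)'s conditions are all satisfied: a Cottage Food Declaration is on file; the seller is a natural person; the qualifying period is 195 days, less than the 210 days limit. But: (h) operates against (c): aggregate throughput is 6,670 units, less than the 6,930 units limit. (i) would limit (h) — the reportable unit count is 100, meeting the 85 threshold — but (j) sets (i) aside: (j) is triggered — the baked goods contain meat. (k) is not engaged (the Annual Clearance is not current), so (j) stands. (c) is therefore removed.
Exception (d) requires that the seller holds a current Annual Exemption Letter from the Larksea Commission; but no current Annual Exemption Letter is held, so (d) is unavailable.
Exception (e): a current Provisional Waiver is held; a current Schedule 3 Clearance is held — every condition holds. However, paragraphs (n)–(o) must be considered: (n) operates — a current Class 2 Clearance is held. (o) is not triggered (no current Schedule B Registration is held), so (n) stands. So (e) is unavailable.
Every exception is unavailable, so the rule governs.

Yes — Ona must hold a retail food licence.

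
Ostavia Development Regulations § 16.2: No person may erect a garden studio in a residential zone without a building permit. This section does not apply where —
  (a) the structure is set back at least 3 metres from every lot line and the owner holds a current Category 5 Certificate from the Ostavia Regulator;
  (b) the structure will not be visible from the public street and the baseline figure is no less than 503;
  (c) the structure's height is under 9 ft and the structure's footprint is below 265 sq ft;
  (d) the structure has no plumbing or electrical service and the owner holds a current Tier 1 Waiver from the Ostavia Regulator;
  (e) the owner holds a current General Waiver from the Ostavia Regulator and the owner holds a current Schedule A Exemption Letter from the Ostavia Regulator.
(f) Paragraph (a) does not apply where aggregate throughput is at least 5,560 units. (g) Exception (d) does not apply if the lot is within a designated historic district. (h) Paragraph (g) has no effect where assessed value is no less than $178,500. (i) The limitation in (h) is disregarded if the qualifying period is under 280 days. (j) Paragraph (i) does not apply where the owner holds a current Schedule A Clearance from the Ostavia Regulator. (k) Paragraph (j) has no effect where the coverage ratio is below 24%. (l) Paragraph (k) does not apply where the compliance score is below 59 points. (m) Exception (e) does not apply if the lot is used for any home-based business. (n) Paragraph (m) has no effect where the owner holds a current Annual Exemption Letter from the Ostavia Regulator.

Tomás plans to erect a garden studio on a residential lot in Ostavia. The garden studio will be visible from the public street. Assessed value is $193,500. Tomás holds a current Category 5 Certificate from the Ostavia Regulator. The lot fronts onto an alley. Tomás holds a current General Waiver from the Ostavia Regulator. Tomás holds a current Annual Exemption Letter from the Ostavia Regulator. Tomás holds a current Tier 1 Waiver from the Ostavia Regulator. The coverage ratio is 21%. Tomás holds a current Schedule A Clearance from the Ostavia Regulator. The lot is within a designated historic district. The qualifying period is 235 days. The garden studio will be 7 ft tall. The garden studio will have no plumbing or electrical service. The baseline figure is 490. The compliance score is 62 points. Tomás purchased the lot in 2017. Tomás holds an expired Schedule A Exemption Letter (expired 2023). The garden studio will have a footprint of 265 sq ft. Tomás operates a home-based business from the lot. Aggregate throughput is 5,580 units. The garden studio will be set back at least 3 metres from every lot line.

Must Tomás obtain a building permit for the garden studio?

Yes — Tomás must obtain a building permit.

Exception (a): the setback is at least 3 m on every side; a current Category 5 Certificate is held — every condition holds. But: (f) operates — aggregate throughput is 5,580 units, meeting the 5,560 units threshold. So (a) is unavailable.
Exception (b) does not apply: the structure will be visible from the street.
Exception (c) requires that the structure's footprint is below 265 sq ft; but the structure's footprint is 265 sq ft, not below 265 sq ft, so (c) is unavailable.
Exception (d) is satisfied on its face — there is no plumbing or electrical service; a current Tier 1 Waiver is held. But applying paragraphs (g)–(l): (g) operates against (d): the lot is in a historic district. (h) would limit (g) — assessed value is $193,500, meeting the $178,500 threshold — but (i) sets (h) aside: (i) is engaged — the qualifying period is 235 days, under the 280 days limit. (j) operates (a current Schedule A Clearance is held), but yields to (k): (k) applies — the coverage ratio is 21%, below the 24% limit. (l), which would lift (k), is inapplicable — the compliance score is 62 points, not below 59 points. Exception (d) does not apply.
Exception (e) does not apply: there is no Schedule A Exemption Letter in force.
No exception is made out. Tomás falls within the general rule.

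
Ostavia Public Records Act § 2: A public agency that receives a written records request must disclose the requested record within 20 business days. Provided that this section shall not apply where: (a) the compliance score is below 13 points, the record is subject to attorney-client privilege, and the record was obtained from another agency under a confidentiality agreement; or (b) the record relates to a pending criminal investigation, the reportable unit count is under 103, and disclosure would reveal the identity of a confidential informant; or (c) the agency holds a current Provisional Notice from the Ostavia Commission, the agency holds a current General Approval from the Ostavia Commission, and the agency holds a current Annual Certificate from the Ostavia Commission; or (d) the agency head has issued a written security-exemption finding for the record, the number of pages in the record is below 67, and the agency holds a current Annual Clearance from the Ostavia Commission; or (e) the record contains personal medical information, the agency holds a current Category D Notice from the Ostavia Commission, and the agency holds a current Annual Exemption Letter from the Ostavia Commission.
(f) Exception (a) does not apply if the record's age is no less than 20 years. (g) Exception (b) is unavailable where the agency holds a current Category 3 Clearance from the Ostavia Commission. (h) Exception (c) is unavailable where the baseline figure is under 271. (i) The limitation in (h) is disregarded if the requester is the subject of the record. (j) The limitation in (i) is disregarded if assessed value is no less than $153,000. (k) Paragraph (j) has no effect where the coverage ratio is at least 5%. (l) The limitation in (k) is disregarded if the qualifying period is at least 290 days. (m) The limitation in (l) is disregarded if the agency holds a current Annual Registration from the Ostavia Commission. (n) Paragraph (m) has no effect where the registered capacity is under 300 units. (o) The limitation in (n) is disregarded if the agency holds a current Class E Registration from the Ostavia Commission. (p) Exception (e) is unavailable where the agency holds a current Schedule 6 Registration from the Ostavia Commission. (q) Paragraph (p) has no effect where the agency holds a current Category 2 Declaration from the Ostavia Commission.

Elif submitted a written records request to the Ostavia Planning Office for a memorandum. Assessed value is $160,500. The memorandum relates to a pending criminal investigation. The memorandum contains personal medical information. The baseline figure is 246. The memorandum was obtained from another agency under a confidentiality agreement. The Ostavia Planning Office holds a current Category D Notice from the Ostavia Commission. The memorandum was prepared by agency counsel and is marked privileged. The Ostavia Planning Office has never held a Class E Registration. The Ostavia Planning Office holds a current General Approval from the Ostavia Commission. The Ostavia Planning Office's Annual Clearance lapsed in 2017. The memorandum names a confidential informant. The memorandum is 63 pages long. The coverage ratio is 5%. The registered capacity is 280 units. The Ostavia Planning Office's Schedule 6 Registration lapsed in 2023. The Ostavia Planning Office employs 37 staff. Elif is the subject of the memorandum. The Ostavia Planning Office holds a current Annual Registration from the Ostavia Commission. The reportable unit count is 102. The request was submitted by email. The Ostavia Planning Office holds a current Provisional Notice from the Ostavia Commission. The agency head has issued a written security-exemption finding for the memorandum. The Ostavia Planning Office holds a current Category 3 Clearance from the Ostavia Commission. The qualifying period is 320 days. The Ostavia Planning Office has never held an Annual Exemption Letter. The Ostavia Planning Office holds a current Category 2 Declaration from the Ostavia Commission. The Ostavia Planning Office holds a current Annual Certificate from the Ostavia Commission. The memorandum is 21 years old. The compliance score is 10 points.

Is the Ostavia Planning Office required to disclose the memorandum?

Yes — the Ostavia Planning Office must disclose the memorandum.

Exception (a)'s conditions are all satisfied: the compliance score is 10 points, below the 13 points limit; the memorandum is privileged; the memorandum was obtained under a confidentiality agreement. But: (f) is engaged — the record's age is 21 years, meeting the 20 years threshold. Exception (a) does not apply.
Exception (b): the memorandum relates to a pending investigation; the reportable unit count is 102, under the 103 limit; the memorandum names a confidential informant — every condition holds. Turning to paragraph (g): (g) operates against (b): a current Category 3 Clearance is held. Exception (b) does not apply.
Exception (c)'s conditions are all satisfied: a current Provisional Notice is held; a current General Approval is held; a current Annual Certificate is held. However, paragraphs (h)–(o) must be considered: (h) applies — the baseline figure is 246, under the 271 limit. (i) is triggered (Elif is the subject of the memorandum), but yields to (j): (j) operates against (i): assessed value is $160,500, meeting the $153,000 threshold. (k) would limit (j) — the coverage ratio is 5%, meeting the 5% threshold — but (l) sets (k) aside: (l) applies — the qualifying period is 320 days, meeting the 290 days threshold. (m) would limit (l) — a current Annual Registration is held — but (n) sets (m) aside: (n) operates against (m): the registered capacity is 280 units, under the 300 units limit. (o) is not triggered (there is no Class E Registration in force), so (n) stands. So (c) is unavailable.
Exception (d) requires that the agency holds a current Annual Clearance from the Ostavia Commission; but there is no Annual Clearance in force, so (d) is unavailable.
Exception (e) does not apply: no current Annual Exemption Letter is held.
No exception is made out. the Ostavia Planning Office falls within the general rule.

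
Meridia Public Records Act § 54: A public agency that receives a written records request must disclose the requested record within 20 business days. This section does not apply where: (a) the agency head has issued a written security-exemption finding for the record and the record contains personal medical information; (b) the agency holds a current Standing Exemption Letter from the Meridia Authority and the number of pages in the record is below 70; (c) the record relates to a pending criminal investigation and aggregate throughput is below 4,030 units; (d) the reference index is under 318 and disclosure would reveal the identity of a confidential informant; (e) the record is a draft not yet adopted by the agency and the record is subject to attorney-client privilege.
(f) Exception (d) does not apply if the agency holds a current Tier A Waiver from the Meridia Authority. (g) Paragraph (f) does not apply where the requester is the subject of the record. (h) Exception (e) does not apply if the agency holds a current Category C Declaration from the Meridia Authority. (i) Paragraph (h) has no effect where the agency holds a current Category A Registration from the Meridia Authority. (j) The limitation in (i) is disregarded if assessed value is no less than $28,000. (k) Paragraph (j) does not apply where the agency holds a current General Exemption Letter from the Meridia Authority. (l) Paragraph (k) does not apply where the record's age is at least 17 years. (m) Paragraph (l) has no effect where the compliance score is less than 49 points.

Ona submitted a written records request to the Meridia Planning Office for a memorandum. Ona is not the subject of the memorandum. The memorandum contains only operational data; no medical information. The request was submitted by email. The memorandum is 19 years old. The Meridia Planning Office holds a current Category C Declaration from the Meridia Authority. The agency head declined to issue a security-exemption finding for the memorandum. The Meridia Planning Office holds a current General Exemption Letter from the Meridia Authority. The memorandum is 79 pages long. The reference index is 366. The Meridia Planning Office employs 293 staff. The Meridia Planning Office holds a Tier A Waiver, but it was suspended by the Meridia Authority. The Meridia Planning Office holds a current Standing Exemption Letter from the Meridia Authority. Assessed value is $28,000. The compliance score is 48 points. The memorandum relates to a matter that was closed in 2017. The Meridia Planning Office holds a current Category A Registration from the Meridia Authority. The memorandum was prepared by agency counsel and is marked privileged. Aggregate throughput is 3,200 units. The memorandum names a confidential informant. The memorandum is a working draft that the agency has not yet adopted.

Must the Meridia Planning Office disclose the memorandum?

No — exception (e) applies; the Meridia Planning Office is not required to disclose the memorandum.

Exception (a) does not apply: the agency head declined to issue a security-exemption finding.
Exception (b) fails — the number of pages in the record is 79, not below 70.
Exception (c) fails — the memorandum relates to a closed matter.
Exception (d) does not apply: the reference index is 366, not under 318.
Exception (e)'s conditions are all satisfied: the memorandum is an unadopted draft; the memorandum is privileged. Applying paragraphs (h)–(m): (h) would limit (e) — a current Category C Declaration is held — but (i) sets (h) aside: (i) operates against (h): a current Category A Registration is held. (j) applies (assessed value is $28,000, meeting the $28,000 threshold), but is set aside by (k): (k) operates against (j): a current General Exemption Letter is held. (l) would limit (k) — the record's age is 19 years, meeting the 17 years threshold — but (m) sets (l) aside: (m) is triggered — the compliance score is 48 points, less than the 49 points limit. Exception (e) stands.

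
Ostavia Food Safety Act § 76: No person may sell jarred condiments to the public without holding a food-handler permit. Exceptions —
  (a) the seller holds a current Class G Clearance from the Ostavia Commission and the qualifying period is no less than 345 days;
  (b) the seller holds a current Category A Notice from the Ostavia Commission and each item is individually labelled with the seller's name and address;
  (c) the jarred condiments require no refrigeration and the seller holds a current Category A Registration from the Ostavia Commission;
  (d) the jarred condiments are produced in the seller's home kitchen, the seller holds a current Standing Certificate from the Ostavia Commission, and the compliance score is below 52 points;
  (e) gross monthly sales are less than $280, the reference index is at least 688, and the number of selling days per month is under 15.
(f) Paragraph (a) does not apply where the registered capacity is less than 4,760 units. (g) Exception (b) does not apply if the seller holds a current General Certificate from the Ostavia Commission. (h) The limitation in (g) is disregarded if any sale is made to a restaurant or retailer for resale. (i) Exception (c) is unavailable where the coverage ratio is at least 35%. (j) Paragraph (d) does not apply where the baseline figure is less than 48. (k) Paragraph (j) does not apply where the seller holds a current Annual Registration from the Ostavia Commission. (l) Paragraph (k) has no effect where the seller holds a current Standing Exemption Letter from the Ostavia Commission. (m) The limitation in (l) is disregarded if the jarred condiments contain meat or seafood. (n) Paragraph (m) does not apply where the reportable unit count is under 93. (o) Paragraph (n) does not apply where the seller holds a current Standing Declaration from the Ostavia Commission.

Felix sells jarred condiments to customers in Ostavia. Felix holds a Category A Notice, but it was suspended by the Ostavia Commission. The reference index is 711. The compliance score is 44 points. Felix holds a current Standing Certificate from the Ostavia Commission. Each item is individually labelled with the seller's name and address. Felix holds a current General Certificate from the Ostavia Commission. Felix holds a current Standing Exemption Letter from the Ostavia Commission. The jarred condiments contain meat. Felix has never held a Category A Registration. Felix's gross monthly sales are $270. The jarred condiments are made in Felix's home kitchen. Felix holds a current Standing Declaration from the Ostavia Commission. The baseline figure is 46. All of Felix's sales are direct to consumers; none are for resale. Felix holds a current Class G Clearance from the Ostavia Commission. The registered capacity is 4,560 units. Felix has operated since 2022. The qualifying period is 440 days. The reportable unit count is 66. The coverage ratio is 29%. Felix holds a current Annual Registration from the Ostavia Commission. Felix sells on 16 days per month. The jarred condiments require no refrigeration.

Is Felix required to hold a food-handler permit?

Exception (a): a current Class G Clearance is held; the qualifying period is 440 days, meeting the 345 days threshold — every condition holds. But: (f) operates against (a): the registered capacity is 4,560 units, less than the 4,760 units limit. So (a) is unavailable.
Exception (b) requires that the seller holds a current Category A Notice from the Ostavia Commission; but there is no Category A Notice in force, so (b) is unavailable.
Exception (c) does not apply: there is no Category A Registration in force.
Exception (d)'s conditions are all satisfied: the jarred condiments are home-kitchen produced; a current Standing Certificate is held; the compliance score is 44 points, below the 52 points limit. Considering the limiting provisions: (j) is triggered (the baseline figure is 46, less than the 48 limit), but yields to (k): (k) is engaged — a current Annual Registration is held. (l) would limit (k) — a current Standing Exemption Letter is held — but (m) sets (l) aside: (m) operates — the jarred condiments contain meat. (n) would limit (m) — the reportable unit count is 66, under the 93 limit — but (o) sets (n) aside: (o) applies — a current Standing Declaration is held. Exception (d) stands.
Exception (e) requires that the number of selling days per month is under 15; but the number of selling days per month is 16, not under 15, so (e) is unavailable.

No — exception (d) applies; Felix is not required to hold a food-handler permit.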